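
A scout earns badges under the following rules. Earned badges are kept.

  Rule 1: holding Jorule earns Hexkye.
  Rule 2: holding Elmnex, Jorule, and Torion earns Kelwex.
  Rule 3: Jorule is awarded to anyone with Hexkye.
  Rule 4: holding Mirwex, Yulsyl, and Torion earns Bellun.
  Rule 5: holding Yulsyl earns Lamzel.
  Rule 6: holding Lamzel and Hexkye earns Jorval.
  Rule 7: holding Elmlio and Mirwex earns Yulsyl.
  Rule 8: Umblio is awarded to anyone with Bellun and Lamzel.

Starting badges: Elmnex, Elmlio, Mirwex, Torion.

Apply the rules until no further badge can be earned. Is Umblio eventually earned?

With Elmlio and Mirwex, Yulsyl is earned (Rule 7).
With Yulsyl, Lamzel is earned (Rule 5).
With Mirwex, Yulsyl, and Torion, Bellun is earned (Rule 4).
With Bellun and Lamzel, Umblio is earned (Rule 8).

Yes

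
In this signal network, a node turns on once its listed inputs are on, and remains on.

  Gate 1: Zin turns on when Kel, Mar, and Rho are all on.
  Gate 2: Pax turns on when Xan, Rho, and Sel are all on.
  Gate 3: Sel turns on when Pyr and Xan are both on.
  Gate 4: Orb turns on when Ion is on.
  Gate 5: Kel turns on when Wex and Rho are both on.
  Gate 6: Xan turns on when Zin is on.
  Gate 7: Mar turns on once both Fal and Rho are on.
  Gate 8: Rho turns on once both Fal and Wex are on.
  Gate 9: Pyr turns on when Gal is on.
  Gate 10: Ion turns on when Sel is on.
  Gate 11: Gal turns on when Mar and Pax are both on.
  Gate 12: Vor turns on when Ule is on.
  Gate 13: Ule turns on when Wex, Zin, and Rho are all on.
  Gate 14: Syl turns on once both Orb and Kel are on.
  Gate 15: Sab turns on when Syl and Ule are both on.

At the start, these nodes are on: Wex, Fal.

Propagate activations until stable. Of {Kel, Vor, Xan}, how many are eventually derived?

Gate 8: Fal and Wex on → Rho on.
Gate 5: Wex and Rho on → Kel on.
Gate 7: Fal and Rho on → Mar on.
Gate 1: Kel, Mar, and Rho on → Zin on.
Gate 13: Wex, Zin, and Rho on → Ule on.
Gate 6: Zin on → Xan on.
Gate 12: Ule on → Vor on.
Kel: reached.
Vor: reached.
Xan: reached.
All 3 are reached.

3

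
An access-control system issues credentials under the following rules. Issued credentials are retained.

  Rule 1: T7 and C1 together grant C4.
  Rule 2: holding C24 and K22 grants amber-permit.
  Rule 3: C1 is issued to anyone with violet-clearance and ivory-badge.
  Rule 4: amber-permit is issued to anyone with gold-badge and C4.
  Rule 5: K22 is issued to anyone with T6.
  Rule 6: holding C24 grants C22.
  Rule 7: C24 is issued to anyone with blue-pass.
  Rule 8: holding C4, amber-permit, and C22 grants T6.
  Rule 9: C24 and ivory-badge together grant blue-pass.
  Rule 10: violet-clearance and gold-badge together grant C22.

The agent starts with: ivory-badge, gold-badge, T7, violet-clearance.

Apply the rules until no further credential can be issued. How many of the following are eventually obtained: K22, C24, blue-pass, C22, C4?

3

Holding violet-clearance and gold-badge grants C22 (Rule 10).
Holding violet-clearance and ivory-badge grants C1 (Rule 3).
Holding T7 and C1 grants C4 (Rule 1).
Holding gold-badge and C4 grants amber-permit (Rule 4).
Holding C4, amber-permit, and C22 grants T6 (Rule 8).
Holding T6 grants K22 (Rule 5).
K22: reached.
C24 would need blue-pass (Rule 7), but blue-pass is never granted.
blue-pass would need C24 and ivory-badge (Rule 9), but C24 is never granted.
C22: reached.
C4: reached.
Reached: K22, C22, and C4 — 3 of the 5.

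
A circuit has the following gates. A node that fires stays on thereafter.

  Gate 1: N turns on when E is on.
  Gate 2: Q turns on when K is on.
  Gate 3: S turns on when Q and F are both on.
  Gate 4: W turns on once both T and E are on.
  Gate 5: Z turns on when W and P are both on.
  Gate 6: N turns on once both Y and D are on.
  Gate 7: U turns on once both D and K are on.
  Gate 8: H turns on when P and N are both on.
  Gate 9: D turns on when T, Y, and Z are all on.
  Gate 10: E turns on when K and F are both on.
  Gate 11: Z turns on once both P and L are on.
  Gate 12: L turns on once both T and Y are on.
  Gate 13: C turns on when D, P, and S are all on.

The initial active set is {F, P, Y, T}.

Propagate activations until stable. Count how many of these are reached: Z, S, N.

2

T and Y are on, so L turns on (Gate 12).
Gate 11: P and L on → Z on.
T, Y, and Z are on, so D turns on (Gate 9).
Gate 6: Y and D on → N on.
Z: reached.
S would need Q and F (Gate 3), but Q never turns on.
N: reached.
Reached: Z and N — 2 of the 3.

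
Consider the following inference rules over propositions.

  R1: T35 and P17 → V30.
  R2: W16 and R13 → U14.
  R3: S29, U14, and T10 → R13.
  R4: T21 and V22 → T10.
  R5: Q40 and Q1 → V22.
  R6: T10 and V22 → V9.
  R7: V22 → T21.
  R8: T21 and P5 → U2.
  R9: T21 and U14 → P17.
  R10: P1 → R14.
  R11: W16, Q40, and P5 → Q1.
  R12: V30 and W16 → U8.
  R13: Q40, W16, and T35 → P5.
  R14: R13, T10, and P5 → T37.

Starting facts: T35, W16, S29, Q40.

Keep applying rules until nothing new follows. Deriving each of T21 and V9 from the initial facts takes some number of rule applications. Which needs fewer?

T21: Q40, W16, and T35 hold, so P5 follows (R13). W16, Q40, and P5 hold, so Q1 follows (R11). From Q40 and Q1, R5 gives V22. From V22, R7 gives T21. [4 rule applications]
V9: Q40, W16, and T35 hold, so P5 follows (R13). W16, Q40, and P5 hold, so Q1 follows (R11). Q40 and Q1 hold, so V22 follows (R5). V22 holds, so T21 follows (R7). T21 and V22 hold, so T10 follows (R4). From T10 and V22, R6 gives V9. [6 rule applications]
T21 needs fewer.

T21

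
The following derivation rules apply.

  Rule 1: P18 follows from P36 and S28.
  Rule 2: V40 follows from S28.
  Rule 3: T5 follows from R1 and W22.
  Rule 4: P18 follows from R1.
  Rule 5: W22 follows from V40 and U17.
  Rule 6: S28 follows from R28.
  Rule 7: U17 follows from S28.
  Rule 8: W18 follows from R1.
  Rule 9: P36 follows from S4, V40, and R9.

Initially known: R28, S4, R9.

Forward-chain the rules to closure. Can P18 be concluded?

Yes

R28 holds, so S28 follows (Rule 6).
S28 holds, so V40 follows (Rule 2).
S4, V40, and R9 hold, so P36 follows (Rule 9).
P36 and S28 hold, so P18 follows (Rule 1).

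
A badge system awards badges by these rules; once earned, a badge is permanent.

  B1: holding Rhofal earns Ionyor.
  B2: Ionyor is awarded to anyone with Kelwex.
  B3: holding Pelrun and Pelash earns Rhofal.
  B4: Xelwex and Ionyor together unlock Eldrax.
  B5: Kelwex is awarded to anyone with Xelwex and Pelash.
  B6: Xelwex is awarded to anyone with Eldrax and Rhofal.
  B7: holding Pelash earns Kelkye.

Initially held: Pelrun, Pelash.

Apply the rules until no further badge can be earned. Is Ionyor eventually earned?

With Pelrun and Pelash, Rhofal is earned (B3).
With Rhofal, Ionyor is earned (B1).

Yes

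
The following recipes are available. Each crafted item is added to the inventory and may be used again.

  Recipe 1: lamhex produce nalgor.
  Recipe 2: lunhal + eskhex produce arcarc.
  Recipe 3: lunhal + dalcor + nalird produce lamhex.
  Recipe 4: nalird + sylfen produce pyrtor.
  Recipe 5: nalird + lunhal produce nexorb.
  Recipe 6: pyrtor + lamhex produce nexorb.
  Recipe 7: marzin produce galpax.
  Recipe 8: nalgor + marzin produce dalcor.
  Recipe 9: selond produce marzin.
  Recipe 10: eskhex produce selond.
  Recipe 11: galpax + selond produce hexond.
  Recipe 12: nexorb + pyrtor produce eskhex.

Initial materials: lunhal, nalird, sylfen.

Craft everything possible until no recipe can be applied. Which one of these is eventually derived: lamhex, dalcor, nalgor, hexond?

hexond

nalird + lunhal → nexorb (Recipe 5).
Using Recipe 4, nalird and sylfen make pyrtor.
nexorb + pyrtor → eskhex (Recipe 12).
Using Recipe 10, eskhex makes selond.
Using Recipe 9, selond makes marzin.
marzin → galpax (Recipe 7).
galpax + selond → hexond (Recipe 11).
dalcor would need nalgor and marzin (Recipe 8), but nalgor is never obtained. lamhex would need lunhal, dalcor, and nalird (Recipe 3), but dalcor is never obtained. nalgor would need lamhex (Recipe 1), but lamhex is never obtained.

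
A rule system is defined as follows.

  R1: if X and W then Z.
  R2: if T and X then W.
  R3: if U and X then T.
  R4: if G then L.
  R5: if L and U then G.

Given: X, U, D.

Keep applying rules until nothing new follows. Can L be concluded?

No

L would need G (R4), but G is never established.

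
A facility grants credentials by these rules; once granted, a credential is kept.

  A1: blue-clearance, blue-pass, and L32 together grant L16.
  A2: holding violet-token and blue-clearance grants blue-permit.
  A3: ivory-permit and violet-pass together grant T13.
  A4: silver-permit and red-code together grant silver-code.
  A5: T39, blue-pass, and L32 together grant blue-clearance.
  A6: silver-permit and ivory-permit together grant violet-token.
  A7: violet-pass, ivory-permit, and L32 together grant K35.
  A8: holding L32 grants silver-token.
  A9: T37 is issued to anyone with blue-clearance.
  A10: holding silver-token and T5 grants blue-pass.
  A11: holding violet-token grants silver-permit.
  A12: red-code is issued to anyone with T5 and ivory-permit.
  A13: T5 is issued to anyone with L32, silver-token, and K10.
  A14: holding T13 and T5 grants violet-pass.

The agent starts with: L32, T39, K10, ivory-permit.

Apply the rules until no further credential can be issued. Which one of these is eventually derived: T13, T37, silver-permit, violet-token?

Holding L32 grants silver-token (A8).
Holding L32, silver-token, and K10 grants T5 (A13).
Holding silver-token and T5 grants blue-pass (A10).
Holding T39, blue-pass, and L32 grants blue-clearance (A5).
Holding blue-clearance grants T37 (A9).
T13 would need ivory-permit and violet-pass (A3), but violet-pass is never granted. silver-permit would need violet-token (A11), but violet-token is never granted. violet-token would need silver-permit and ivory-permit (A6), but silver-permit is never granted.

T37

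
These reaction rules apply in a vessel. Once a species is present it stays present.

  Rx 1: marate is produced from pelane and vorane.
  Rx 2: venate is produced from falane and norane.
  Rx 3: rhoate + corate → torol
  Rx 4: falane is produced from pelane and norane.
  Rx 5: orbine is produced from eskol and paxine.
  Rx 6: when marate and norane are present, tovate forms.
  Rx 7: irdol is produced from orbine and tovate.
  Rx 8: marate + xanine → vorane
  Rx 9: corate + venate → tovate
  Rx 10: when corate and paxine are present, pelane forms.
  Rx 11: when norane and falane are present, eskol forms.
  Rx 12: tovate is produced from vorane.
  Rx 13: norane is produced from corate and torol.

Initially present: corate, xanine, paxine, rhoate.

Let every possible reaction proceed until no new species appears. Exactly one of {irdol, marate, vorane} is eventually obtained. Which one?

irdol

rhoate and corate present → torol forms (Rx 3).
corate and paxine present → pelane forms (Rx 10).
corate and torol present → norane forms (Rx 13).
pelane and norane present → falane forms (Rx 4).
falane and norane present → venate forms (Rx 2).
norane and falane present → eskol forms (Rx 11).
corate and venate present → tovate forms (Rx 9).
eskol and paxine present → orbine forms (Rx 5).
orbine and tovate present → irdol forms (Rx 7).
vorane would need marate and xanine (Rx 8), but marate never forms. marate would need pelane and vorane (Rx 1), but vorane never forms.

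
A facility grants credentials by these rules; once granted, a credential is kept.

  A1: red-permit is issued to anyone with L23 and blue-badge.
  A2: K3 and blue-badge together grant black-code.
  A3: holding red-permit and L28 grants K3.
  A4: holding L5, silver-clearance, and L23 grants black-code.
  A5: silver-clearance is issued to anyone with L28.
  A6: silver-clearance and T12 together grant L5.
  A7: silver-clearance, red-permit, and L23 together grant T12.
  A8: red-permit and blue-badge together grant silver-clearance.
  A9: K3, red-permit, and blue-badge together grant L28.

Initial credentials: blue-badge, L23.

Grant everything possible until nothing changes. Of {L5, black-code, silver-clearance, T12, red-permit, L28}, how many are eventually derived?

5

Holding L23 and blue-badge grants red-permit (A1).
Holding red-permit and blue-badge grants silver-clearance (A8).
Holding silver-clearance, red-permit, and L23 grants T12 (A7).
Holding silver-clearance and T12 grants L5 (A6).
Holding L5, silver-clearance, and L23 grants black-code (A4).
L5: reached.
black-code: reached.
silver-clearance: reached.
T12: reached.
red-permit: reached.
L28 would need K3, red-permit, and blue-badge (A9), but K3 is never granted.
Reached: L5, black-code, silver-clearance, T12, and red-permit — 5 of the 6.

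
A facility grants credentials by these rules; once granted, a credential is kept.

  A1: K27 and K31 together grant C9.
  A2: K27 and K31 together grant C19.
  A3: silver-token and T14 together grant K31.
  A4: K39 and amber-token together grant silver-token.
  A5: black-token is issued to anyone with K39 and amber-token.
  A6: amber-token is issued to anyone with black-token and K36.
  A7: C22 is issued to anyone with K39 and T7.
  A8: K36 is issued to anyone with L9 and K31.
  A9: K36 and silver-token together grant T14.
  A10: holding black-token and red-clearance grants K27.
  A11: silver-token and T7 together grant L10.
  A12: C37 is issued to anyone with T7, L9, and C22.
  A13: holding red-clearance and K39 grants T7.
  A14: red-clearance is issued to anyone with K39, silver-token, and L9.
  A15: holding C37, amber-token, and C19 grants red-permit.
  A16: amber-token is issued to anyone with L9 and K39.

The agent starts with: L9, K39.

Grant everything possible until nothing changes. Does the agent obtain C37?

Yes

Holding L9 and K39 grants amber-token (A16).
Holding K39 and amber-token grants silver-token (A4).
Holding K39, silver-token, and L9 grants red-clearance (A14).
Holding red-clearance and K39 grants T7 (A13).
Holding K39 and T7 grants C22 (A7).
Holding T7, L9, and C22 grants C37 (A12).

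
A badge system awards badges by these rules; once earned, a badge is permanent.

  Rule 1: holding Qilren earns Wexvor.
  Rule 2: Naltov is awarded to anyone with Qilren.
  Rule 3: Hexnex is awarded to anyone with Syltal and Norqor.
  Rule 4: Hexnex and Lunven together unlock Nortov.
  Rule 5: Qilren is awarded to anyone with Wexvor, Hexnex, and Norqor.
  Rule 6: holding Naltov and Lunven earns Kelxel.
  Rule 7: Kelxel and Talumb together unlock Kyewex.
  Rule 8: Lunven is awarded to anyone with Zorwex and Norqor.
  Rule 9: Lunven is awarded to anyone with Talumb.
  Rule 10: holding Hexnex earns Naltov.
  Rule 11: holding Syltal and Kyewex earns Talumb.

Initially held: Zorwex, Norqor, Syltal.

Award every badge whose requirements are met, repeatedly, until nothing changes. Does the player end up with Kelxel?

Yes

With Syltal and Norqor, Hexnex is earned (Rule 3).
With Zorwex and Norqor, Lunven is earned (Rule 8).
With Hexnex, Naltov is earned (Rule 10).
With Naltov and Lunven, Kelxel is earned (Rule 6).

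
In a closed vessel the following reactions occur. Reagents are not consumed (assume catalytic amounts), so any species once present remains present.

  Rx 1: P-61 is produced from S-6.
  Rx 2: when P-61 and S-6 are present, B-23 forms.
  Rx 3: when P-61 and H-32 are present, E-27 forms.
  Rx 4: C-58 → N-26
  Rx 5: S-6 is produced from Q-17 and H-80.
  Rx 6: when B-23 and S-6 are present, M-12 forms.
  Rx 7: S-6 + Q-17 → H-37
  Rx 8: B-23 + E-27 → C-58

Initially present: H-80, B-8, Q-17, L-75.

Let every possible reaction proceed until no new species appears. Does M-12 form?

Q-17 and H-80 present → S-6 forms (Rx 5).
S-6 present → P-61 forms (Rx 1).
P-61 and S-6 present → B-23 forms (Rx 2).
B-23 and S-6 present → M-12 forms (Rx 6).

Yes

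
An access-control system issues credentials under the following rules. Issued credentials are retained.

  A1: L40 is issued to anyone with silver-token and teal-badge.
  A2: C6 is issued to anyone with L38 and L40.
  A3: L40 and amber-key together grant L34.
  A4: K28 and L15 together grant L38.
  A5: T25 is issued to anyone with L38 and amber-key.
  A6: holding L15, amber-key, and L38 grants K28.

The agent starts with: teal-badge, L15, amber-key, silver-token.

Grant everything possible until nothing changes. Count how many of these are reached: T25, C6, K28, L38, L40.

Holding silver-token and teal-badge grants L40 (A1).
T25 would need L38 and amber-key (A5), but L38 is never granted.
C6 would need L38 and L40 (A2), but L38 is never granted.
K28 would need L15, amber-key, and L38 (A6), but L38 is never granted.
L38 would need K28 and L15 (A4), but K28 is never granted.
L40: reached.
Reached: L40 — 1 of the 5.

1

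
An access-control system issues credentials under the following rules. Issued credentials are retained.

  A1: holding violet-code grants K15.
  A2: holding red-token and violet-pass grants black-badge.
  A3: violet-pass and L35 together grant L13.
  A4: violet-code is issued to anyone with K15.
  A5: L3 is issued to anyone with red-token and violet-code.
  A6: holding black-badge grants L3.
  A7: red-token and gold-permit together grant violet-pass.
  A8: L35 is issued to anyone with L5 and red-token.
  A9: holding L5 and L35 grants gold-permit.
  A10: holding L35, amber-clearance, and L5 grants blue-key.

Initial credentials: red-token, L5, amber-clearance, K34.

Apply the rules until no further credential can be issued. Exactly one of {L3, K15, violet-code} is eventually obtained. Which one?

L3

Holding L5 and red-token grants L35 (A8).
Holding L5 and L35 grants gold-permit (A9).
Holding red-token and gold-permit grants violet-pass (A7).
Holding red-token and violet-pass grants black-badge (A2).
Holding black-badge grants L3 (A6).
K15 would need violet-code (A1), but violet-code is never granted. violet-code would need K15 (A4), but K15 is never granted.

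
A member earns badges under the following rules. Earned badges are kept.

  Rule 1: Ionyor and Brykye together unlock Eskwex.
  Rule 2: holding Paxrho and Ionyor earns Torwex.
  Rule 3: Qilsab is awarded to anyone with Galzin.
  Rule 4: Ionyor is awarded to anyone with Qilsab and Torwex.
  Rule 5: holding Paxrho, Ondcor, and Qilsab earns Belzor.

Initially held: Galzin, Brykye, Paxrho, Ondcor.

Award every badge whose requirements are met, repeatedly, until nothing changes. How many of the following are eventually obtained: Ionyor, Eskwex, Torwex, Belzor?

1

With Galzin, Qilsab is earned (Rule 3).
With Paxrho, Ondcor, and Qilsab, Belzor is earned (Rule 5).
Ionyor would need Qilsab and Torwex (Rule 4), but Torwex is never earned.
Eskwex would need Ionyor and Brykye (Rule 1), but Ionyor is never earned.
Torwex would need Paxrho and Ionyor (Rule 2), but Ionyor is never earned.
Belzor: reached.
Reached: Belzor — 1 of the 4.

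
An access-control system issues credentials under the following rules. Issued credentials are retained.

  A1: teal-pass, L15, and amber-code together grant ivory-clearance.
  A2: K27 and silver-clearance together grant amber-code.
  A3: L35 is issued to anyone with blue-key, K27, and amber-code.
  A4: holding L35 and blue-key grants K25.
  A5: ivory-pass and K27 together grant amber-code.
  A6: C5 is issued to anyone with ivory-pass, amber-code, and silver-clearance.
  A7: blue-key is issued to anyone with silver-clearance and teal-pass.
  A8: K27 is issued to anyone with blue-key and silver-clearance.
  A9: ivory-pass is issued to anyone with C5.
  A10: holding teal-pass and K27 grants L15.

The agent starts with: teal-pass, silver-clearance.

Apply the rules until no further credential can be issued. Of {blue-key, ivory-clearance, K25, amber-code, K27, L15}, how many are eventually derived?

6

Holding silver-clearance and teal-pass grants blue-key (A7).
Holding blue-key and silver-clearance grants K27 (A8).
Holding teal-pass and K27 grants L15 (A10).
Holding K27 and silver-clearance grants amber-code (A2).
Holding blue-key, K27, and amber-code grants L35 (A3).
Holding teal-pass, L15, and amber-code grants ivory-clearance (A1).
Holding L35 and blue-key grants K25 (A4).
blue-key: reached.
ivory-clearance: reached.
K25: reached.
amber-code: reached.
K27: reached.
L15: reached.
All 6 are reached.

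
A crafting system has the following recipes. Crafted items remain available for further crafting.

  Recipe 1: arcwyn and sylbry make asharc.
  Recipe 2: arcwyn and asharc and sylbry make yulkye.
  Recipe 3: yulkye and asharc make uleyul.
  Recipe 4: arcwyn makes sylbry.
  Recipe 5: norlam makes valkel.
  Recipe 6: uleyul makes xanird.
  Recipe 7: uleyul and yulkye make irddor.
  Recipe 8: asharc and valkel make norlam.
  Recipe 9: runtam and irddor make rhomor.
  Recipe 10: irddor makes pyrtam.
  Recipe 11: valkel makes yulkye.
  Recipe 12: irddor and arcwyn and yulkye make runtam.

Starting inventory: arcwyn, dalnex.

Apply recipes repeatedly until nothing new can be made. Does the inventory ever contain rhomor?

arcwyn → sylbry (Recipe 4).
arcwyn and sylbry → asharc (Recipe 1).
arcwyn and asharc and sylbry → yulkye (Recipe 2).
yulkye and asharc → uleyul (Recipe 3).
Using Recipe 7, uleyul and yulkye make irddor.
Using Recipe 12, irddor, arcwyn, and yulkye make runtam.
Using Recipe 9, runtam and irddor make rhomor.

Yes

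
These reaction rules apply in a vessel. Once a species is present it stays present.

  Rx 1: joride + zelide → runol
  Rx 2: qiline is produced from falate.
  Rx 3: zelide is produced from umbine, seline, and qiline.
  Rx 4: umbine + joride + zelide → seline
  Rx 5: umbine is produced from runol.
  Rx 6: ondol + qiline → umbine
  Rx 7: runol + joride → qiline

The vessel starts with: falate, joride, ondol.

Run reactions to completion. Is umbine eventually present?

Yes

falate present → qiline forms (Rx 2).
ondol and qiline present → umbine forms (Rx 6).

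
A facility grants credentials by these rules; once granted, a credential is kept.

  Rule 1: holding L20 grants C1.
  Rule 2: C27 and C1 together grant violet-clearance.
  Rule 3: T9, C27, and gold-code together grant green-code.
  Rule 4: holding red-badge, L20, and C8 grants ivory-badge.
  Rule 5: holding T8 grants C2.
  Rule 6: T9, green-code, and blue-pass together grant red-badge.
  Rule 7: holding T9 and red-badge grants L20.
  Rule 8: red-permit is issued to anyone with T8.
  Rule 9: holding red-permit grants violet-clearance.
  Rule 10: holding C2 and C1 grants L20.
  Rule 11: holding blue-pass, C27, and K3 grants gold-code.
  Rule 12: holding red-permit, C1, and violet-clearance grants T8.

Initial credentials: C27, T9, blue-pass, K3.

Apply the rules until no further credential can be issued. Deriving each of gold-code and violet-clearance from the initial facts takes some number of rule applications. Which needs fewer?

gold-code

gold-code: Holding blue-pass, C27, and K3 grants gold-code (Rule 11). [1 rule application]
violet-clearance: Holding blue-pass, C27, and K3 grants gold-code (Rule 11). Holding T9, C27, and gold-code grants green-code (Rule 3). Holding T9, green-code, and blue-pass grants red-badge (Rule 6). Holding T9 and red-badge grants L20 (Rule 7). Holding L20 grants C1 (Rule 1). Holding C27 and C1 grants violet-clearance (Rule 2). [6 rule applications]
gold-code needs fewer.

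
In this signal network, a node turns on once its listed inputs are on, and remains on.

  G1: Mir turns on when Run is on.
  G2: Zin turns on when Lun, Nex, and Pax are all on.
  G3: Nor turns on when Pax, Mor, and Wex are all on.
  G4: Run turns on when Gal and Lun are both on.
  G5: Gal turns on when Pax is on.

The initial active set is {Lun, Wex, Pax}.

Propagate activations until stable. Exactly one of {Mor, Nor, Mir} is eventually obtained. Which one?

Mir

Pax is on, so Gal turns on (G5).
Gal and Lun are on, so Run turns on (G4).
G1: Run on → Mir on.
No rule produces Mor, and it is not given. Nor would need Pax, Mor, and Wex (G3), but Mor never turns on.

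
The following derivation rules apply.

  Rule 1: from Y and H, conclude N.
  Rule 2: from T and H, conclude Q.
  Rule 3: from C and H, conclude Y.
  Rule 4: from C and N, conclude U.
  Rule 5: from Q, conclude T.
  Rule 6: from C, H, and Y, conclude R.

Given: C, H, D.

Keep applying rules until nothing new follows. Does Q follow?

Q would need T and H (Rule 2), but T is never established.

No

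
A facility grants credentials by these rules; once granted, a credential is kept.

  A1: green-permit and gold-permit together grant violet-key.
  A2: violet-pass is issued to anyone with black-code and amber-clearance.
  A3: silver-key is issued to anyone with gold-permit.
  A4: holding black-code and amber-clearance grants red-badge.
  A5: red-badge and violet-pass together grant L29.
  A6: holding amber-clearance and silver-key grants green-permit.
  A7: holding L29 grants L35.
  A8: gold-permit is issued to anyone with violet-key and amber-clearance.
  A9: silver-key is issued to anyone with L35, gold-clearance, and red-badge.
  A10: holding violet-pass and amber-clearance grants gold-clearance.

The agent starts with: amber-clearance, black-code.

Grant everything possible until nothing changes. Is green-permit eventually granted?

Yes

Holding black-code and amber-clearance grants red-badge (A4).
Holding black-code and amber-clearance grants violet-pass (A2).
Holding violet-pass and amber-clearance grants gold-clearance (A10).
Holding red-badge and violet-pass grants L29 (A5).
Holding L29 grants L35 (A7).
Holding L35, gold-clearance, and red-badge grants silver-key (A9).
Holding amber-clearance and silver-key grants green-permit (A6).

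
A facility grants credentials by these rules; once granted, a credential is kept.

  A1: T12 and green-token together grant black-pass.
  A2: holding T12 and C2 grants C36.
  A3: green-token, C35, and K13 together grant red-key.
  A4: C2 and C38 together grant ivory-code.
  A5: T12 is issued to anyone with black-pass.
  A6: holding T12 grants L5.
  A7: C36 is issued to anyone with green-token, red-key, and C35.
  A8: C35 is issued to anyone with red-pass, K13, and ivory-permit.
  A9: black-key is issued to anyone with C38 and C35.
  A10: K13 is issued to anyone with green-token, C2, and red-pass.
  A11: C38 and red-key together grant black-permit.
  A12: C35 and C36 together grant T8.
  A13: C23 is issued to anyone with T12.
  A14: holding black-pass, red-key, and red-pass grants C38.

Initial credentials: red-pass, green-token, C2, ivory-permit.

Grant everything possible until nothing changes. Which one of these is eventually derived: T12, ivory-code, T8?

T8

Holding green-token, C2, and red-pass grants K13 (A10).
Holding red-pass, K13, and ivory-permit grants C35 (A8).
Holding green-token, C35, and K13 grants red-key (A3).
Holding green-token, red-key, and C35 grants C36 (A7).
Holding C35 and C36 grants T8 (A12).
T12 would need black-pass (A5), but black-pass is never granted. ivory-code would need C2 and C38 (A4), but C38 is never granted.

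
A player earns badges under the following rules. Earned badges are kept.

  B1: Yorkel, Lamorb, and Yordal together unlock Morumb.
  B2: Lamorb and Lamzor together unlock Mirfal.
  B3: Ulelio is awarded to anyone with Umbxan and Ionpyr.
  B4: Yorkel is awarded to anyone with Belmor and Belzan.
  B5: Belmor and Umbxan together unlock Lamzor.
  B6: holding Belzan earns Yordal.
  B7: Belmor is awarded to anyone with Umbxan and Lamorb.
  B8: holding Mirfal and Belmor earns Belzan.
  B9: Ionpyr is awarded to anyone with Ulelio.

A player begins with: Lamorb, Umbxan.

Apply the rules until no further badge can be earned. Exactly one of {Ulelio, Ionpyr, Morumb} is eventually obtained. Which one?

Morumb

With Umbxan and Lamorb, Belmor is earned (B7).
With Belmor and Umbxan, Lamzor is earned (B5).
With Lamorb and Lamzor, Mirfal is earned (B2).
With Mirfal and Belmor, Belzan is earned (B8).
With Belzan, Yordal is earned (B6).
With Belmor and Belzan, Yorkel is earned (B4).
With Yorkel, Lamorb, and Yordal, Morumb is earned (B1).
Ionpyr would need Ulelio (B9), but Ulelio is never earned. Ulelio would need Umbxan and Ionpyr (B3), but Ionpyr is never earned.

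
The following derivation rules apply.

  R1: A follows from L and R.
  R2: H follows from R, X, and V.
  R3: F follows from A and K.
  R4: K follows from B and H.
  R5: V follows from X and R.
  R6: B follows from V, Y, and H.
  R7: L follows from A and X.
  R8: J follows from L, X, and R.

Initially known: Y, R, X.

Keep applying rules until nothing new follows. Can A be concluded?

A would need L and R (R1), but L is never established.

No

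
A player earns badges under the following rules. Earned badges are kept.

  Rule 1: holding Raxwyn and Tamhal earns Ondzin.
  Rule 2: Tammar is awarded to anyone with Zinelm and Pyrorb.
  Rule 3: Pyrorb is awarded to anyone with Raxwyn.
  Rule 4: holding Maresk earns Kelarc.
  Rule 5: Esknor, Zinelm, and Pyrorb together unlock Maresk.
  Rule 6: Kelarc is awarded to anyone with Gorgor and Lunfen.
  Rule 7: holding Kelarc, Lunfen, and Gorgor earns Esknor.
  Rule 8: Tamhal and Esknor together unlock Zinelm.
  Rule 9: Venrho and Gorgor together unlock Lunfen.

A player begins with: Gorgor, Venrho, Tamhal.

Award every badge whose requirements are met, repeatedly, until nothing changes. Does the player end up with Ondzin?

Ondzin would need Raxwyn and Tamhal (Rule 1), but Raxwyn is never earned.

No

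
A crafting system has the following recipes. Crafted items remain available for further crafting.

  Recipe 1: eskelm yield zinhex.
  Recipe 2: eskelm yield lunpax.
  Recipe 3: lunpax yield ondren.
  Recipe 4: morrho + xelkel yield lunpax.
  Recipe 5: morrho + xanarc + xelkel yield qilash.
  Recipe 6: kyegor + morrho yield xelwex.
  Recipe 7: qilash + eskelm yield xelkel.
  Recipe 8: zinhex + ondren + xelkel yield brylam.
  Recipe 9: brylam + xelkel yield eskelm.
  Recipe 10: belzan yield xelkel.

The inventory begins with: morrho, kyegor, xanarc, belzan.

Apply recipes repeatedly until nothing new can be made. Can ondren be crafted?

Yes

Using Recipe 10, belzan makes xelkel.
Using Recipe 4, morrho and xelkel make lunpax.
lunpax → ondren (Recipe 3).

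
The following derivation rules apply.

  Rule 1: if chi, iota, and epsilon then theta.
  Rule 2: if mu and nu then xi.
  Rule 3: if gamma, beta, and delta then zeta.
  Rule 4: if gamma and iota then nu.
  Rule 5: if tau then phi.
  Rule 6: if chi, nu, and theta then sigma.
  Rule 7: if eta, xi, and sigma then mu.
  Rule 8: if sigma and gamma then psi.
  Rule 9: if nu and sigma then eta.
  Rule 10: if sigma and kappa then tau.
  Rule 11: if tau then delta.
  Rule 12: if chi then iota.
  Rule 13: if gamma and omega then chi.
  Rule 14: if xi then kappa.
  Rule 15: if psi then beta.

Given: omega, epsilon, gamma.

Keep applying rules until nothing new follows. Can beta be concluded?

Yes

From gamma and omega, Rule 13 gives chi.
From chi, Rule 12 gives iota.
gamma and iota hold, so nu follows (Rule 4).
From chi, iota, and epsilon, Rule 1 gives theta.
chi, nu, and theta hold, so sigma follows (Rule 6).
sigma and gamma hold, so psi follows (Rule 8).
From psi, Rule 15 gives beta.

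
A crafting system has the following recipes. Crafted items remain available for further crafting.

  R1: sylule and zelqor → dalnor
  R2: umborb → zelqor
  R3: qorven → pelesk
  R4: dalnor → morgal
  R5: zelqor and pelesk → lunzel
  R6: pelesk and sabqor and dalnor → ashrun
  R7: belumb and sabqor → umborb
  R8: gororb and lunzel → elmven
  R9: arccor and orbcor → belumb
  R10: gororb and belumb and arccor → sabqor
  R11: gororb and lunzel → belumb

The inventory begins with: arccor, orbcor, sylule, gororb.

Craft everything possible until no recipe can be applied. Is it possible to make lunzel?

lunzel would need zelqor and pelesk (R5), but pelesk is never obtained.

No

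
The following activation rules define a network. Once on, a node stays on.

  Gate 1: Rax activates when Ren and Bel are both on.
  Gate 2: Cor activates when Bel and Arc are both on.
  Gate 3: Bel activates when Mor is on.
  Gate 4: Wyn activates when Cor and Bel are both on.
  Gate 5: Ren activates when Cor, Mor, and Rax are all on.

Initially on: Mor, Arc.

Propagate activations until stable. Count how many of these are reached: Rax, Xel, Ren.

0

Rax would need Ren and Bel (Gate 1), but Ren never turns on.
No rule produces Xel, and it is not given.
Ren would need Cor, Mor, and Rax (Gate 5), but Rax never turns on.
None of the 3 are reached.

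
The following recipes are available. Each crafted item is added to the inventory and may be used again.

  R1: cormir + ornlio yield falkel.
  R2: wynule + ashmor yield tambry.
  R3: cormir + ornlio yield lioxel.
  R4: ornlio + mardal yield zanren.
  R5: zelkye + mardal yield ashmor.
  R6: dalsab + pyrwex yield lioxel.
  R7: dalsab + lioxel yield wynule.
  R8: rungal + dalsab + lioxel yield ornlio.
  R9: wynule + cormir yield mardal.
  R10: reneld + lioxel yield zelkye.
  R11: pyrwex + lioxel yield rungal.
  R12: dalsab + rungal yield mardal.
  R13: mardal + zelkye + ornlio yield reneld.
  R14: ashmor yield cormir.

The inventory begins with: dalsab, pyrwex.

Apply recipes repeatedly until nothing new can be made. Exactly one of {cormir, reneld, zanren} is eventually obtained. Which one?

zanren

dalsab + pyrwex → lioxel (R6).
pyrwex + lioxel → rungal (R11).
rungal + dalsab + lioxel → ornlio (R8).
Using R12, dalsab and rungal make mardal.
Using R4, ornlio and mardal make zanren.
reneld would need mardal, zelkye, and ornlio (R13), but zelkye is never obtained. cormir would need ashmor (R14), but ashmor is never obtained.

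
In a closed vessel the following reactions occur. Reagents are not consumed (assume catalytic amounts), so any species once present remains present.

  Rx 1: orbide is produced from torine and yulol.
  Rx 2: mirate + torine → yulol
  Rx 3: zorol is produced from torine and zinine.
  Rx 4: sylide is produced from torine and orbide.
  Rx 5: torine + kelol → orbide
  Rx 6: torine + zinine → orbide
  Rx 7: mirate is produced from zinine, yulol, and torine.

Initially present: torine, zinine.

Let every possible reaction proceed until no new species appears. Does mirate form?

mirate would need zinine, yulol, and torine (Rx 7), but yulol never forms.

No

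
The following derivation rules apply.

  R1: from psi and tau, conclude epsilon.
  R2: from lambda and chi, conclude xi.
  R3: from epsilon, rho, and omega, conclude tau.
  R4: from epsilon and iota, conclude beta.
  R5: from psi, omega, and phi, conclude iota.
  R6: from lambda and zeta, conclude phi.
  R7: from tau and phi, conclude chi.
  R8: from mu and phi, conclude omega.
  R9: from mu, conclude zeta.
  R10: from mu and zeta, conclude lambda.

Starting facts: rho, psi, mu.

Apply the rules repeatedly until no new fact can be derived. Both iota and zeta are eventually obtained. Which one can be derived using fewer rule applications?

zeta: mu holds, so zeta follows (R9). [1 rule application]
iota: From mu, R9 gives zeta. mu and zeta hold, so lambda follows (R10). lambda and zeta hold, so phi follows (R6). mu and phi hold, so omega follows (R8). From psi, omega, and phi, R5 gives iota. [5 rule applications]
zeta needs fewer.

zeta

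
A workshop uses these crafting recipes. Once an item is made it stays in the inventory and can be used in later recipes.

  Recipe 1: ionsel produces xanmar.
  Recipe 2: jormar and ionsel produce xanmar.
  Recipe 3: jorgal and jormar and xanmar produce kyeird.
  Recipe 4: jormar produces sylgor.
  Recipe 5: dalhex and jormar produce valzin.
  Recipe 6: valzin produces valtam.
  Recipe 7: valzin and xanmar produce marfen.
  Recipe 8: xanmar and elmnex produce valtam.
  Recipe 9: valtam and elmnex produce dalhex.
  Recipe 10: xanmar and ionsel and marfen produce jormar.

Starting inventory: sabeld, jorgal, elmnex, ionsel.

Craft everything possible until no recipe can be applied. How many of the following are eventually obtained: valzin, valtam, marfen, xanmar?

2

Using Recipe 1, ionsel makes xanmar.
xanmar and elmnex → valtam (Recipe 8).
valzin would need dalhex and jormar (Recipe 5), but jormar is never obtained.
valtam: reached.
marfen would need valzin and xanmar (Recipe 7), but valzin is never obtained.
xanmar: reached.
Reached: valtam and xanmar — 2 of the 4.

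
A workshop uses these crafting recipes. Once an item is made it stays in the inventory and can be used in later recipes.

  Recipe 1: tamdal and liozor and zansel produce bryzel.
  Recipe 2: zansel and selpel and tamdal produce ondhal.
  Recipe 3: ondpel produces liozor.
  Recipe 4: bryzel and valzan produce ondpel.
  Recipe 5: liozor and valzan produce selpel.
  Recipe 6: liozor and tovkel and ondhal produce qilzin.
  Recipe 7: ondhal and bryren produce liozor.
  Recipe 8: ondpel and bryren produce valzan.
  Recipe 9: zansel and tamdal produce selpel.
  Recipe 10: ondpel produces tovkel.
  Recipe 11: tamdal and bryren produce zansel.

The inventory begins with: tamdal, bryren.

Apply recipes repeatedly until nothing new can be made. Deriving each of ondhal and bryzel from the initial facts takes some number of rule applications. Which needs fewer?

ondhal

ondhal: tamdal and bryren → zansel (Recipe 11). Using Recipe 9, zansel and tamdal make selpel. zansel and selpel and tamdal → ondhal (Recipe 2). [3 rule applications]
bryzel: tamdal and bryren → zansel (Recipe 11). zansel and tamdal → selpel (Recipe 9). zansel and selpel and tamdal → ondhal (Recipe 2). ondhal and bryren → liozor (Recipe 7). tamdal and liozor and zansel → bryzel (Recipe 1). [5 rule applications]
ondhal needs fewer.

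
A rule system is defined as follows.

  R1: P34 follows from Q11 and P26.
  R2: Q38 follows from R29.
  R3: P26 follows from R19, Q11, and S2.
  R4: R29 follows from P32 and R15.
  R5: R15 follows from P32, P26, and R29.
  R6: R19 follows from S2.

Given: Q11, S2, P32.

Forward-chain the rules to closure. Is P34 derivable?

S2 holds, so R19 follows (R6).
R19, Q11, and S2 hold, so P26 follows (R3).
From Q11 and P26, R1 gives P34.

Yes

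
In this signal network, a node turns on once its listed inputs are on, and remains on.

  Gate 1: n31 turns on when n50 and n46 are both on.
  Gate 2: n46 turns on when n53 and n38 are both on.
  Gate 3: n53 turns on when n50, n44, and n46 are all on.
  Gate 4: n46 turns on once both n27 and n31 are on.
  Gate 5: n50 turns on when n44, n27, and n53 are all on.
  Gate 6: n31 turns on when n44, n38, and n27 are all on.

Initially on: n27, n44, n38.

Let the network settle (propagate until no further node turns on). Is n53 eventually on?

No

n53 would need n50, n44, and n46 (Gate 3), but n50 never turns on.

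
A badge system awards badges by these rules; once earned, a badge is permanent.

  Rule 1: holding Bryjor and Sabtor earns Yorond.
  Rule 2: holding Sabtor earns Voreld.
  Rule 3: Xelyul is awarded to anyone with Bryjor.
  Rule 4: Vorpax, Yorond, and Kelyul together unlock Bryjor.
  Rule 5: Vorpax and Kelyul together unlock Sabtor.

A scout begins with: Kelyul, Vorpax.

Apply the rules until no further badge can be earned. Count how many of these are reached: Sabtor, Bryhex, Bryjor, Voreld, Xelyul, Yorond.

2

With Vorpax and Kelyul, Sabtor is earned (Rule 5).
With Sabtor, Voreld is earned (Rule 2).
Sabtor: reached.
No rule produces Bryhex, and it is not given.
Bryjor would need Vorpax, Yorond, and Kelyul (Rule 4), but Yorond is never earned.
Voreld: reached.
Xelyul would need Bryjor (Rule 3), but Bryjor is never earned.
Yorond would need Bryjor and Sabtor (Rule 1), but Bryjor is never earned.
Reached: Sabtor and Voreld — 2 of the 6.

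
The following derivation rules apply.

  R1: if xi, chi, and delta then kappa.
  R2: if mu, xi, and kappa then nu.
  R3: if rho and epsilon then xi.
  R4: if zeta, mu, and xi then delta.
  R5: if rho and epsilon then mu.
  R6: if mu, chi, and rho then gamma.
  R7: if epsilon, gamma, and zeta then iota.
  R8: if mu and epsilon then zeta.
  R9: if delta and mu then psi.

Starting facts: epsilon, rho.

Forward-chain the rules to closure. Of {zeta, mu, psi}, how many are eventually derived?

rho and epsilon hold, so mu follows (R5).
rho and epsilon hold, so xi follows (R3).
mu and epsilon hold, so zeta follows (R8).
From zeta, mu, and xi, R4 gives delta.
From delta and mu, R9 gives psi.
zeta: reached.
mu: reached.
psi: reached.
All 3 are reached.

3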